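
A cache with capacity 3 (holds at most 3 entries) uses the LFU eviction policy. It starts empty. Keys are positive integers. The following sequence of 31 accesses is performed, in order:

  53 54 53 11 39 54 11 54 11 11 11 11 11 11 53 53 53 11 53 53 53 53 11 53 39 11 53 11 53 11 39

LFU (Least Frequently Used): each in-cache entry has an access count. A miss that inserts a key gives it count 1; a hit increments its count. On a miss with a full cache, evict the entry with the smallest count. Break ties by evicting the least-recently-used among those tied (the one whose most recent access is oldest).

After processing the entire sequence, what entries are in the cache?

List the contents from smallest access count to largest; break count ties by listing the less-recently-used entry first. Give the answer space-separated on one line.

Answer: 39 53 11

Derivation:
LFU simulation (capacity=3):
  1. access 53: MISS. Cache: [53(c=1)]
  2. access 54: MISS. Cache: [53(c=1) 54(c=1)]
  3. access 53: HIT, count now 2. Cache: [54(c=1) 53(c=2)]
  4. access 11: MISS. Cache: [54(c=1) 11(c=1) 53(c=2)]
  5. access 39: MISS, evict 54(c=1). Cache: [11(c=1) 39(c=1) 53(c=2)]
  6. access 54: MISS, evict 11(c=1). Cache: [39(c=1) 54(c=1) 53(c=2)]
  7. access 11: MISS, evict 39(c=1). Cache: [54(c=1) 11(c=1) 53(c=2)]
  8. access 54: HIT, count now 2. Cache: [11(c=1) 53(c=2) 54(c=2)]
  9. access 11: HIT, count now 2. Cache: [53(c=2) 54(c=2) 11(c=2)]
  10. access 11: HIT, count now 3. Cache: [53(c=2) 54(c=2) 11(c=3)]
  11. access 11: HIT, count now 4. Cache: [53(c=2) 54(c=2) 11(c=4)]
  12. access 11: HIT, count now 5. Cache: [53(c=2) 54(c=2) 11(c=5)]
  13. access 11: HIT, count now 6. Cache: [53(c=2) 54(c=2) 11(c=6)]
  14. access 11: HIT, count now 7. Cache: [53(c=2) 54(c=2) 11(c=7)]
  15. access 53: HIT, count now 3. Cache: [54(c=2) 53(c=3) 11(c=7)]
  16. access 53: HIT, count now 4. Cache: [54(c=2) 53(c=4) 11(c=7)]
  17. access 53: HIT, count now 5. Cache: [54(c=2) 53(c=5) 11(c=7)]
  18. access 11: HIT, count now 8. Cache: [54(c=2) 53(c=5) 11(c=8)]
  19. access 53: HIT, count now 6. Cache: [54(c=2) 53(c=6) 11(c=8)]
  20. access 53: HIT, count now 7. Cache: [54(c=2) 53(c=7) 11(c=8)]
  21. access 53: HIT, count now 8. Cache: [54(c=2) 11(c=8) 53(c=8)]
  22. access 53: HIT, count now 9. Cache: [54(c=2) 11(c=8) 53(c=9)]
  23. access 11: HIT, count now 9. Cache: [54(c=2) 53(c=9) 11(c=9)]
  24. access 53: HIT, count now 10. Cache: [54(c=2) 11(c=9) 53(c=10)]
  25. access 39: MISS, evict 54(c=2). Cache: [39(c=1) 11(c=9) 53(c=10)]
  26. access 11: HIT, count now 10. Cache: [39(c=1) 53(c=10) 11(c=10)]
  27. access 53: HIT, count now 11. Cache: [39(c=1) 11(c=10) 53(c=11)]
  28. access 11: HIT, count now 11. Cache: [39(c=1) 53(c=11) 11(c=11)]
  29. access 53: HIT, count now 12. Cache: [39(c=1) 11(c=11) 53(c=12)]
  30. access 11: HIT, count now 12. Cache: [39(c=1) 53(c=12) 11(c=12)]
  31. access 39: HIT, count now 2. Cache: [39(c=2) 53(c=12) 11(c=12)]
Total: 24 hits, 7 misses, 4 evictions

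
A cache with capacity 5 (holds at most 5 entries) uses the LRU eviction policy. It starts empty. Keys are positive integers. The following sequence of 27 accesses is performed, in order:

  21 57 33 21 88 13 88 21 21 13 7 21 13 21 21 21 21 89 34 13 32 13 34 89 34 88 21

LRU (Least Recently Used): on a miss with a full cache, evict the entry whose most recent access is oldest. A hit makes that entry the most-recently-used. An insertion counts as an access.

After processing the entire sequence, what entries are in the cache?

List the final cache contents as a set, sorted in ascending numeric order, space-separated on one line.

LRU simulation (capacity=5):
  1. access 21: MISS. Cache (LRU->MRU): [21]
  2. access 57: MISS. Cache (LRU->MRU): [21 57]
  3. access 33: MISS. Cache (LRU->MRU): [21 57 33]
  4. access 21: HIT. Cache (LRU->MRU): [57 33 21]
  5. access 88: MISS. Cache (LRU->MRU): [57 33 21 88]
  6. access 13: MISS. Cache (LRU->MRU): [57 33 21 88 13]
  7. access 88: HIT. Cache (LRU->MRU): [57 33 21 13 88]
  8. access 21: HIT. Cache (LRU->MRU): [57 33 13 88 21]
  9. access 21: HIT. Cache (LRU->MRU): [57 33 13 88 21]
  10. access 13: HIT. Cache (LRU->MRU): [57 33 88 21 13]
  11. access 7: MISS, evict 57. Cache (LRU->MRU): [33 88 21 13 7]
  12. access 21: HIT. Cache (LRU->MRU): [33 88 13 7 21]
  13. access 13: HIT. Cache (LRU->MRU): [33 88 7 21 13]
  14. access 21: HIT. Cache (LRU->MRU): [33 88 7 13 21]
  15. access 21: HIT. Cache (LRU->MRU): [33 88 7 13 21]
  16. access 21: HIT. Cache (LRU->MRU): [33 88 7 13 21]
  17. access 21: HIT. Cache (LRU->MRU): [33 88 7 13 21]
  18. access 89: MISS, evict 33. Cache (LRU->MRU): [88 7 13 21 89]
  19. access 34: MISS, evict 88. Cache (LRU->MRU): [7 13 21 89 34]
  20. access 13: HIT. Cache (LRU->MRU): [7 21 89 34 13]
  21. access 32: MISS, evict 7. Cache (LRU->MRU): [21 89 34 13 32]
  22. access 13: HIT. Cache (LRU->MRU): [21 89 34 32 13]
  23. access 34: HIT. Cache (LRU->MRU): [21 89 32 13 34]
  24. access 89: HIT. Cache (LRU->MRU): [21 32 13 34 89]
  25. access 34: HIT. Cache (LRU->MRU): [21 32 13 89 34]
  26. access 88: MISS, evict 21. Cache (LRU->MRU): [32 13 89 34 88]
  27. access 21: MISS, evict 32. Cache (LRU->MRU): [13 89 34 88 21]
Total: 16 hits, 11 misses, 6 evictions

Answer: 13 21 34 88 89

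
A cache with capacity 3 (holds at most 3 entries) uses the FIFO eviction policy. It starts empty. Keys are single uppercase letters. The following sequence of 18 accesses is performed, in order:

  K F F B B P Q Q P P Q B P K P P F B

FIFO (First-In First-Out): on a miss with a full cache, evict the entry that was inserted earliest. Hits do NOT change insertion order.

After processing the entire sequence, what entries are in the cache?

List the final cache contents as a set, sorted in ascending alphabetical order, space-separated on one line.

Answer: B F K

Derivation:
FIFO simulation (capacity=3):
  1. access K: MISS. Cache (old->new): [K]
  2. access F: MISS. Cache (old->new): [K F]
  3. access F: HIT. Cache (old->new): [K F]
  4. access B: MISS. Cache (old->new): [K F B]
  5. access B: HIT. Cache (old->new): [K F B]
  6. access P: MISS, evict K. Cache (old->new): [F B P]
  7. access Q: MISS, evict F. Cache (old->new): [B P Q]
  8. access Q: HIT. Cache (old->new): [B P Q]
  9. access P: HIT. Cache (old->new): [B P Q]
  10. access P: HIT. Cache (old->new): [B P Q]
  11. access Q: HIT. Cache (old->new): [B P Q]
  12. access B: HIT. Cache (old->new): [B P Q]
  13. access P: HIT. Cache (old->new): [B P Q]
  14. access K: MISS, evict B. Cache (old->new): [P Q K]
  15. access P: HIT. Cache (old->new): [P Q K]
  16. access P: HIT. Cache (old->new): [P Q K]
  17. access F: MISS, evict P. Cache (old->new): [Q K F]
  18. access B: MISS, evict Q. Cache (old->new): [K F B]
Total: 10 hits, 8 misses, 5 evictions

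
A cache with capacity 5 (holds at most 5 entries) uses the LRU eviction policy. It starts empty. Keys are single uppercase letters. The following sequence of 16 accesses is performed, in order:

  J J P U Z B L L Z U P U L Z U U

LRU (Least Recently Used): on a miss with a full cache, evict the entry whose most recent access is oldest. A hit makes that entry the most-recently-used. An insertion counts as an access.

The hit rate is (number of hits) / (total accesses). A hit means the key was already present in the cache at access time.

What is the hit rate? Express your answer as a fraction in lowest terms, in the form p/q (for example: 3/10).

Answer: 5/8

Derivation:
LRU simulation (capacity=5):
  1. access J: MISS. Cache (LRU->MRU): [J]
  2. access J: HIT. Cache (LRU->MRU): [J]
  3. access P: MISS. Cache (LRU->MRU): [J P]
  4. access U: MISS. Cache (LRU->MRU): [J P U]
  5. access Z: MISS. Cache (LRU->MRU): [J P U Z]
  6. access B: MISS. Cache (LRU->MRU): [J P U Z B]
  7. access L: MISS, evict J. Cache (LRU->MRU): [P U Z B L]
  8. access L: HIT. Cache (LRU->MRU): [P U Z B L]
  9. access Z: HIT. Cache (LRU->MRU): [P U B L Z]
  10. access U: HIT. Cache (LRU->MRU): [P B L Z U]
  11. access P: HIT. Cache (LRU->MRU): [B L Z U P]
  12. access U: HIT. Cache (LRU->MRU): [B L Z P U]
  13. access L: HIT. Cache (LRU->MRU): [B Z P U L]
  14. access Z: HIT. Cache (LRU->MRU): [B P U L Z]
  15. access U: HIT. Cache (LRU->MRU): [B P L Z U]
  16. access U: HIT. Cache (LRU->MRU): [B P L Z U]
Total: 10 hits, 6 misses, 1 evictions

Hit rate = 10/16 = 5/8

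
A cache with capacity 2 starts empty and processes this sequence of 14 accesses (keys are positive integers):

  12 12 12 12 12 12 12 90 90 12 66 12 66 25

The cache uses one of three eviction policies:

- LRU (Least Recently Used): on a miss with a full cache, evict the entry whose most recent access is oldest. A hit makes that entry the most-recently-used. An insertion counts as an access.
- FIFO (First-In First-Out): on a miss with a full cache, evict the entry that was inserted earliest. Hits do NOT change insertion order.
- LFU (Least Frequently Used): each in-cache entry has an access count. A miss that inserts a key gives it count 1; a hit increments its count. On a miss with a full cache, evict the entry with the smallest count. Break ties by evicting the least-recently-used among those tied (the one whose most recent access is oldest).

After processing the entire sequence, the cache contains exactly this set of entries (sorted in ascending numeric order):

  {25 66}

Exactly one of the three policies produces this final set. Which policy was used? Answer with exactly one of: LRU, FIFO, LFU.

Simulating under each policy and comparing final sets:
  LRU: final set = {25 66} -> MATCHES target
  FIFO: final set = {12 25} -> differs
  LFU: final set = {12 25} -> differs
Only LRU produces the target set.

Answer: LRU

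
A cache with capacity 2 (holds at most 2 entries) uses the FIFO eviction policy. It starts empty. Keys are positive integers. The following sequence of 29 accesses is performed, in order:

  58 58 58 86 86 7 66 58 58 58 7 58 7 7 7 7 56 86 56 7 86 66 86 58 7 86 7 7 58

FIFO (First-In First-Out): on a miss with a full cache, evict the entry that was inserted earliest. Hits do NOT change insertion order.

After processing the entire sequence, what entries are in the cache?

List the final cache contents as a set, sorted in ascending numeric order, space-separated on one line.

Answer: 58 86

Derivation:
FIFO simulation (capacity=2):
  1. access 58: MISS. Cache (old->new): [58]
  2. access 58: HIT. Cache (old->new): [58]
  3. access 58: HIT. Cache (old->new): [58]
  4. access 86: MISS. Cache (old->new): [58 86]
  5. access 86: HIT. Cache (old->new): [58 86]
  6. access 7: MISS, evict 58. Cache (old->new): [86 7]
  7. access 66: MISS, evict 86. Cache (old->new): [7 66]
  8. access 58: MISS, evict 7. Cache (old->new): [66 58]
  9. access 58: HIT. Cache (old->new): [66 58]
  10. access 58: HIT. Cache (old->new): [66 58]
  11. access 7: MISS, evict 66. Cache (old->new): [58 7]
  12. access 58: HIT. Cache (old->new): [58 7]
  13. access 7: HIT. Cache (old->new): [58 7]
  14. access 7: HIT. Cache (old->new): [58 7]
  15. access 7: HIT. Cache (old->new): [58 7]
  16. access 7: HIT. Cache (old->new): [58 7]
  17. access 56: MISS, evict 58. Cache (old->new): [7 56]
  18. access 86: MISS, evict 7. Cache (old->new): [56 86]
  19. access 56: HIT. Cache (old->new): [56 86]
  20. access 7: MISS, evict 56. Cache (old->new): [86 7]
  21. access 86: HIT. Cache (old->new): [86 7]
  22. access 66: MISS, evict 86. Cache (old->new): [7 66]
  23. access 86: MISS, evict 7. Cache (old->new): [66 86]
  24. access 58: MISS, evict 66. Cache (old->new): [86 58]
  25. access 7: MISS, evict 86. Cache (old->new): [58 7]
  26. access 86: MISS, evict 58. Cache (old->new): [7 86]
  27. access 7: HIT. Cache (old->new): [7 86]
  28. access 7: HIT. Cache (old->new): [7 86]
  29. access 58: MISS, evict 7. Cache (old->new): [86 58]
Total: 14 hits, 15 misses, 13 evictions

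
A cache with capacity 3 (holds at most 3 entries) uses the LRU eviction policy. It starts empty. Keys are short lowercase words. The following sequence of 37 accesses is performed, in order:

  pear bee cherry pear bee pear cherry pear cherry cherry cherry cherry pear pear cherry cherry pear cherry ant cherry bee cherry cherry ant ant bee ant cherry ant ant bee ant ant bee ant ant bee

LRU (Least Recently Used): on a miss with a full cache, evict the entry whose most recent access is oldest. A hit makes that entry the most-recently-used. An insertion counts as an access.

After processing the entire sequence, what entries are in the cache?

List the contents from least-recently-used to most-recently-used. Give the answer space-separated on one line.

Answer: cherry ant bee

Derivation:
LRU simulation (capacity=3):
  1. access pear: MISS. Cache (LRU->MRU): [pear]
  2. access bee: MISS. Cache (LRU->MRU): [pear bee]
  3. access cherry: MISS. Cache (LRU->MRU): [pear bee cherry]
  4. access pear: HIT. Cache (LRU->MRU): [bee cherry pear]
  5. access bee: HIT. Cache (LRU->MRU): [cherry pear bee]
  6. access pear: HIT. Cache (LRU->MRU): [cherry bee pear]
  7. access cherry: HIT. Cache (LRU->MRU): [bee pear cherry]
  8. access pear: HIT. Cache (LRU->MRU): [bee cherry pear]
  9. access cherry: HIT. Cache (LRU->MRU): [bee pear cherry]
  10. access cherry: HIT. Cache (LRU->MRU): [bee pear cherry]
  11. access cherry: HIT. Cache (LRU->MRU): [bee pear cherry]
  12. access cherry: HIT. Cache (LRU->MRU): [bee pear cherry]
  13. access pear: HIT. Cache (LRU->MRU): [bee cherry pear]
  14. access pear: HIT. Cache (LRU->MRU): [bee cherry pear]
  15. access cherry: HIT. Cache (LRU->MRU): [bee pear cherry]
  16. access cherry: HIT. Cache (LRU->MRU): [bee pear cherry]
  17. access pear: HIT. Cache (LRU->MRU): [bee cherry pear]
  18. access cherry: HIT. Cache (LRU->MRU): [bee pear cherry]
  19. access ant: MISS, evict bee. Cache (LRU->MRU): [pear cherry ant]
  20. access cherry: HIT. Cache (LRU->MRU): [pear ant cherry]
  21. access bee: MISS, evict pear. Cache (LRU->MRU): [ant cherry bee]
  22. access cherry: HIT. Cache (LRU->MRU): [ant bee cherry]
  23. access cherry: HIT. Cache (LRU->MRU): [ant bee cherry]
  24. access ant: HIT. Cache (LRU->MRU): [bee cherry ant]
  25. access ant: HIT. Cache (LRU->MRU): [bee cherry ant]
  26. access bee: HIT. Cache (LRU->MRU): [cherry ant bee]
  27. access ant: HIT. Cache (LRU->MRU): [cherry bee ant]
  28. access cherry: HIT. Cache (LRU->MRU): [bee ant cherry]
  29. access ant: HIT. Cache (LRU->MRU): [bee cherry ant]
  30. access ant: HIT. Cache (LRU->MRU): [bee cherry ant]
  31. access bee: HIT. Cache (LRU->MRU): [cherry ant bee]
  32. access ant: HIT. Cache (LRU->MRU): [cherry bee ant]
  33. access ant: HIT. Cache (LRU->MRU): [cherry bee ant]
  34. access bee: HIT. Cache (LRU->MRU): [cherry ant bee]
  35. access ant: HIT. Cache (LRU->MRU): [cherry bee ant]
  36. access ant: HIT. Cache (LRU->MRU): [cherry bee ant]
  37. access bee: HIT. Cache (LRU->MRU): [cherry ant bee]
Total: 32 hits, 5 misses, 2 evictions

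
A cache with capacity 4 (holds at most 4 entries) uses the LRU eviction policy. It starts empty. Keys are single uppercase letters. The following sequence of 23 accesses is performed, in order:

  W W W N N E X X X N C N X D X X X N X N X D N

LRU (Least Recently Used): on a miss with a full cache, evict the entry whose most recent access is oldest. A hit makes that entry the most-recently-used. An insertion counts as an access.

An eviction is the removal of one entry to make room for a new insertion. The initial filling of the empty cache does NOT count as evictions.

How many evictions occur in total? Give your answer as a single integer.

Answer: 2

Derivation:
LRU simulation (capacity=4):
  1. access W: MISS. Cache (LRU->MRU): [W]
  2. access W: HIT. Cache (LRU->MRU): [W]
  3. access W: HIT. Cache (LRU->MRU): [W]
  4. access N: MISS. Cache (LRU->MRU): [W N]
  5. access N: HIT. Cache (LRU->MRU): [W N]
  6. access E: MISS. Cache (LRU->MRU): [W N E]
  7. access X: MISS. Cache (LRU->MRU): [W N E X]
  8. access X: HIT. Cache (LRU->MRU): [W N E X]
  9. access X: HIT. Cache (LRU->MRU): [W N E X]
  10. access N: HIT. Cache (LRU->MRU): [W E X N]
  11. access C: MISS, evict W. Cache (LRU->MRU): [E X N C]
  12. access N: HIT. Cache (LRU->MRU): [E X C N]
  13. access X: HIT. Cache (LRU->MRU): [E C N X]
  14. access D: MISS, evict E. Cache (LRU->MRU): [C N X D]
  15. access X: HIT. Cache (LRU->MRU): [C N D X]
  16. access X: HIT. Cache (LRU->MRU): [C N D X]
  17. access X: HIT. Cache (LRU->MRU): [C N D X]
  18. access N: HIT. Cache (LRU->MRU): [C D X N]
  19. access X: HIT. Cache (LRU->MRU): [C D N X]
  20. access N: HIT. Cache (LRU->MRU): [C D X N]
  21. access X: HIT. Cache (LRU->MRU): [C D N X]
  22. access D: HIT. Cache (LRU->MRU): [C N X D]
  23. access N: HIT. Cache (LRU->MRU): [C X D N]
Total: 17 hits, 6 misses, 2 evictions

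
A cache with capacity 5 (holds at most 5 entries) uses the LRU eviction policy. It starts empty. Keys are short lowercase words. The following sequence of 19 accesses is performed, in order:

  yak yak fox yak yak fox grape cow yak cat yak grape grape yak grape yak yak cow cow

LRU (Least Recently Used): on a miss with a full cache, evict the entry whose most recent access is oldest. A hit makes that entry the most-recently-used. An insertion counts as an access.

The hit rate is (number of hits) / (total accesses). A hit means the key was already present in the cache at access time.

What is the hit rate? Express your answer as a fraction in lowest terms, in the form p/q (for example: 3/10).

Answer: 14/19

Derivation:
LRU simulation (capacity=5):
  1. access yak: MISS. Cache (LRU->MRU): [yak]
  2. access yak: HIT. Cache (LRU->MRU): [yak]
  3. access fox: MISS. Cache (LRU->MRU): [yak fox]
  4. access yak: HIT. Cache (LRU->MRU): [fox yak]
  5. access yak: HIT. Cache (LRU->MRU): [fox yak]
  6. access fox: HIT. Cache (LRU->MRU): [yak fox]
  7. access grape: MISS. Cache (LRU->MRU): [yak fox grape]
  8. access cow: MISS. Cache (LRU->MRU): [yak fox grape cow]
  9. access yak: HIT. Cache (LRU->MRU): [fox grape cow yak]
  10. access cat: MISS. Cache (LRU->MRU): [fox grape cow yak cat]
  11. access yak: HIT. Cache (LRU->MRU): [fox grape cow cat yak]
  12. access grape: HIT. Cache (LRU->MRU): [fox cow cat yak grape]
  13. access grape: HIT. Cache (LRU->MRU): [fox cow cat yak grape]
  14. access yak: HIT. Cache (LRU->MRU): [fox cow cat grape yak]
  15. access grape: HIT. Cache (LRU->MRU): [fox cow cat yak grape]
  16. access yak: HIT. Cache (LRU->MRU): [fox cow cat grape yak]
  17. access yak: HIT. Cache (LRU->MRU): [fox cow cat grape yak]
  18. access cow: HIT. Cache (LRU->MRU): [fox cat grape yak cow]
  19. access cow: HIT. Cache (LRU->MRU): [fox cat grape yak cow]
Total: 14 hits, 5 misses, 0 evictions

Hit rate = 14/19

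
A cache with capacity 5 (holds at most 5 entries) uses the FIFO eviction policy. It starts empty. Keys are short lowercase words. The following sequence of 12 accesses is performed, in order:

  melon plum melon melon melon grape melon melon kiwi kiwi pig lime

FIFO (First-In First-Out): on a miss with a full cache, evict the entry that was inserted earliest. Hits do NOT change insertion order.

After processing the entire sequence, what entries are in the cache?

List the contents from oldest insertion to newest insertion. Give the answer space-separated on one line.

Answer: plum grape kiwi pig lime

Derivation:
FIFO simulation (capacity=5):
  1. access melon: MISS. Cache (old->new): [melon]
  2. access plum: MISS. Cache (old->new): [melon plum]
  3. access melon: HIT. Cache (old->new): [melon plum]
  4. access melon: HIT. Cache (old->new): [melon plum]
  5. access melon: HIT. Cache (old->new): [melon plum]
  6. access grape: MISS. Cache (old->new): [melon plum grape]
  7. access melon: HIT. Cache (old->new): [melon plum grape]
  8. access melon: HIT. Cache (old->new): [melon plum grape]
  9. access kiwi: MISS. Cache (old->new): [melon plum grape kiwi]
  10. access kiwi: HIT. Cache (old->new): [melon plum grape kiwi]
  11. access pig: MISS. Cache (old->new): [melon plum grape kiwi pig]
  12. access lime: MISS, evict melon. Cache (old->new): [plum grape kiwi pig lime]
Total: 6 hits, 6 misses, 1 evictions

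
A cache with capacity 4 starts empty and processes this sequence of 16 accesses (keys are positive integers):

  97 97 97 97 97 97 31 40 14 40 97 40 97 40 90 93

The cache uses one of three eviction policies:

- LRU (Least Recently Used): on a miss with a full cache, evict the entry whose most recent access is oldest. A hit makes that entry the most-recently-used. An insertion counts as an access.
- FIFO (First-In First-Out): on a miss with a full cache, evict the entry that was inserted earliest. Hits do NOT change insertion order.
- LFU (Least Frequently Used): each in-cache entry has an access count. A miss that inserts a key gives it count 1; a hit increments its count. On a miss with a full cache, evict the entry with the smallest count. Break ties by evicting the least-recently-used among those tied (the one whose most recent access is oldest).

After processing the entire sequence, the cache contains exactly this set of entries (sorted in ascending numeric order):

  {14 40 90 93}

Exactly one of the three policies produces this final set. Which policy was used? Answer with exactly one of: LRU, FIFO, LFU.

Answer: FIFO

Derivation:
Simulating under each policy and comparing final sets:
  LRU: final set = {40 90 93 97} -> differs
  FIFO: final set = {14 40 90 93} -> MATCHES target
  LFU: final set = {40 90 93 97} -> differs
Only FIFO produces the target set.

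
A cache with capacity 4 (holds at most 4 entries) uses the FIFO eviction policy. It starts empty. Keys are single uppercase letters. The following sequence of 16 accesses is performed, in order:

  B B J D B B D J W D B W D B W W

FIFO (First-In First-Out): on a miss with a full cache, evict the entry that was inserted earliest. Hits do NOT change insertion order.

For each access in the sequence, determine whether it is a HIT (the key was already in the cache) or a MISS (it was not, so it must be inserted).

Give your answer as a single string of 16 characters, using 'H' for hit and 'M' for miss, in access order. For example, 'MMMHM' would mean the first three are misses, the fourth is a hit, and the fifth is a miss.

FIFO simulation (capacity=4):
  1. access B: MISS. Cache (old->new): [B]
  2. access B: HIT. Cache (old->new): [B]
  3. access J: MISS. Cache (old->new): [B J]
  4. access D: MISS. Cache (old->new): [B J D]
  5. access B: HIT. Cache (old->new): [B J D]
  6. access B: HIT. Cache (old->new): [B J D]
  7. access D: HIT. Cache (old->new): [B J D]
  8. access J: HIT. Cache (old->new): [B J D]
  9. access W: MISS. Cache (old->new): [B J D W]
  10. access D: HIT. Cache (old->new): [B J D W]
  11. access B: HIT. Cache (old->new): [B J D W]
  12. access W: HIT. Cache (old->new): [B J D W]
  13. access D: HIT. Cache (old->new): [B J D W]
  14. access B: HIT. Cache (old->new): [B J D W]
  15. access W: HIT. Cache (old->new): [B J D W]
  16. access W: HIT. Cache (old->new): [B J D W]
Total: 12 hits, 4 misses, 0 evictions

Answer: MHMMHHHHMHHHHHHH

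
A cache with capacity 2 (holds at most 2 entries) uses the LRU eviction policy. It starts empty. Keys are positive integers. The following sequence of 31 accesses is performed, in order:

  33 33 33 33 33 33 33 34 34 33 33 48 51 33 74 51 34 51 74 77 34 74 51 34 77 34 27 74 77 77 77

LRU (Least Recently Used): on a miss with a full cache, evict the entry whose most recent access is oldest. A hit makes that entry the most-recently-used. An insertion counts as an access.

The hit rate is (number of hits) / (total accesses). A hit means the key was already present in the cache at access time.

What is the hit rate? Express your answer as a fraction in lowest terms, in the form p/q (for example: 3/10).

Answer: 13/31

Derivation:
LRU simulation (capacity=2):
  1. access 33: MISS. Cache (LRU->MRU): [33]
  2. access 33: HIT. Cache (LRU->MRU): [33]
  3. access 33: HIT. Cache (LRU->MRU): [33]
  4. access 33: HIT. Cache (LRU->MRU): [33]
  5. access 33: HIT. Cache (LRU->MRU): [33]
  6. access 33: HIT. Cache (LRU->MRU): [33]
  7. access 33: HIT. Cache (LRU->MRU): [33]
  8. access 34: MISS. Cache (LRU->MRU): [33 34]
  9. access 34: HIT. Cache (LRU->MRU): [33 34]
  10. access 33: HIT. Cache (LRU->MRU): [34 33]
  11. access 33: HIT. Cache (LRU->MRU): [34 33]
  12. access 48: MISS, evict 34. Cache (LRU->MRU): [33 48]
  13. access 51: MISS, evict 33. Cache (LRU->MRU): [48 51]
  14. access 33: MISS, evict 48. Cache (LRU->MRU): [51 33]
  15. access 74: MISS, evict 51. Cache (LRU->MRU): [33 74]
  16. access 51: MISS, evict 33. Cache (LRU->MRU): [74 51]
  17. access 34: MISS, evict 74. Cache (LRU->MRU): [51 34]
  18. access 51: HIT. Cache (LRU->MRU): [34 51]
  19. access 74: MISS, evict 34. Cache (LRU->MRU): [51 74]
  20. access 77: MISS, evict 51. Cache (LRU->MRU): [74 77]
  21. access 34: MISS, evict 74. Cache (LRU->MRU): [77 34]
  22. access 74: MISS, evict 77. Cache (LRU->MRU): [34 74]
  23. access 51: MISS, evict 34. Cache (LRU->MRU): [74 51]
  24. access 34: MISS, evict 74. Cache (LRU->MRU): [51 34]
  25. access 77: MISS, evict 51. Cache (LRU->MRU): [34 77]
  26. access 34: HIT. Cache (LRU->MRU): [77 34]
  27. access 27: MISS, evict 77. Cache (LRU->MRU): [34 27]
  28. access 74: MISS, evict 34. Cache (LRU->MRU): [27 74]
  29. access 77: MISS, evict 27. Cache (LRU->MRU): [74 77]
  30. access 77: HIT. Cache (LRU->MRU): [74 77]
  31. access 77: HIT. Cache (LRU->MRU): [74 77]
Total: 13 hits, 18 misses, 16 evictions

Hit rate = 13/31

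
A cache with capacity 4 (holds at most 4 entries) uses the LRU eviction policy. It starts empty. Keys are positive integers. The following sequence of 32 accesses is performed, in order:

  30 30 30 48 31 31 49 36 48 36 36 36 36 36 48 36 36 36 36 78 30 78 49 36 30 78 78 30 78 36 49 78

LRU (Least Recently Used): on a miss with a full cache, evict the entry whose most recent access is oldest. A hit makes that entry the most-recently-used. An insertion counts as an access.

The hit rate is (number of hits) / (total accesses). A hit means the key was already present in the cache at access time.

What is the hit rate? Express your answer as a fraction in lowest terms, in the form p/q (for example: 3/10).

Answer: 3/4

Derivation:
LRU simulation (capacity=4):
  1. access 30: MISS. Cache (LRU->MRU): [30]
  2. access 30: HIT. Cache (LRU->MRU): [30]
  3. access 30: HIT. Cache (LRU->MRU): [30]
  4. access 48: MISS. Cache (LRU->MRU): [30 48]
  5. access 31: MISS. Cache (LRU->MRU): [30 48 31]
  6. access 31: HIT. Cache (LRU->MRU): [30 48 31]
  7. access 49: MISS. Cache (LRU->MRU): [30 48 31 49]
  8. access 36: MISS, evict 30. Cache (LRU->MRU): [48 31 49 36]
  9. access 48: HIT. Cache (LRU->MRU): [31 49 36 48]
  10. access 36: HIT. Cache (LRU->MRU): [31 49 48 36]
  11. access 36: HIT. Cache (LRU->MRU): [31 49 48 36]
  12. access 36: HIT. Cache (LRU->MRU): [31 49 48 36]
  13. access 36: HIT. Cache (LRU->MRU): [31 49 48 36]
  14. access 36: HIT. Cache (LRU->MRU): [31 49 48 36]
  15. access 48: HIT. Cache (LRU->MRU): [31 49 36 48]
  16. access 36: HIT. Cache (LRU->MRU): [31 49 48 36]
  17. access 36: HIT. Cache (LRU->MRU): [31 49 48 36]
  18. access 36: HIT. Cache (LRU->MRU): [31 49 48 36]
  19. access 36: HIT. Cache (LRU->MRU): [31 49 48 36]
  20. access 78: MISS, evict 31. Cache (LRU->MRU): [49 48 36 78]
  21. access 30: MISS, evict 49. Cache (LRU->MRU): [48 36 78 30]
  22. access 78: HIT. Cache (LRU->MRU): [48 36 30 78]
  23. access 49: MISS, evict 48. Cache (LRU->MRU): [36 30 78 49]
  24. access 36: HIT. Cache (LRU->MRU): [30 78 49 36]
  25. access 30: HIT. Cache (LRU->MRU): [78 49 36 30]
  26. access 78: HIT. Cache (LRU->MRU): [49 36 30 78]
  27. access 78: HIT. Cache (LRU->MRU): [49 36 30 78]
  28. access 30: HIT. Cache (LRU->MRU): [49 36 78 30]
  29. access 78: HIT. Cache (LRU->MRU): [49 36 30 78]
  30. access 36: HIT. Cache (LRU->MRU): [49 30 78 36]
  31. access 49: HIT. Cache (LRU->MRU): [30 78 36 49]
  32. access 78: HIT. Cache (LRU->MRU): [30 36 49 78]
Total: 24 hits, 8 misses, 4 evictions

Hit rate = 24/32 = 3/4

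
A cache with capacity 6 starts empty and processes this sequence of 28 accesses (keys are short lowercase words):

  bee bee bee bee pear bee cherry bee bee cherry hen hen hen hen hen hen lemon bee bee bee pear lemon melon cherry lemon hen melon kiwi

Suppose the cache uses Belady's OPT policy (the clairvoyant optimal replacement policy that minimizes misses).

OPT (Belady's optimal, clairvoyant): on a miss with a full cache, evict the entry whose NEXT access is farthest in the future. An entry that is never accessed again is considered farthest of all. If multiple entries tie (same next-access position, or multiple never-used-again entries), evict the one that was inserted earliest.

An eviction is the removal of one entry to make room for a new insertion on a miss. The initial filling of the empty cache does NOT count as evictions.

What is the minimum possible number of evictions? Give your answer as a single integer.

Answer: 1

Derivation:
OPT (Belady) simulation (capacity=6):
  1. access bee: MISS. Cache: [bee]
  2. access bee: HIT. Next use of bee: step 3. Cache: [bee]
  3. access bee: HIT. Next use of bee: step 4. Cache: [bee]
  4. access bee: HIT. Next use of bee: step 6. Cache: [bee]
  5. access pear: MISS. Cache: [bee pear]
  6. access bee: HIT. Next use of bee: step 8. Cache: [bee pear]
  7. access cherry: MISS. Cache: [bee pear cherry]
  8. access bee: HIT. Next use of bee: step 9. Cache: [bee pear cherry]
  9. access bee: HIT. Next use of bee: step 18. Cache: [bee pear cherry]
  10. access cherry: HIT. Next use of cherry: step 24. Cache: [bee pear cherry]
  11. access hen: MISS. Cache: [bee pear cherry hen]
  12. access hen: HIT. Next use of hen: step 13. Cache: [bee pear cherry hen]
  13. access hen: HIT. Next use of hen: step 14. Cache: [bee pear cherry hen]
  14. access hen: HIT. Next use of hen: step 15. Cache: [bee pear cherry hen]
  15. access hen: HIT. Next use of hen: step 16. Cache: [bee pear cherry hen]
  16. access hen: HIT. Next use of hen: step 26. Cache: [bee pear cherry hen]
  17. access lemon: MISS. Cache: [bee pear cherry hen lemon]
  18. access bee: HIT. Next use of bee: step 19. Cache: [bee pear cherry hen lemon]
  19. access bee: HIT. Next use of bee: step 20. Cache: [bee pear cherry hen lemon]
  20. access bee: HIT. Next use of bee: never. Cache: [bee pear cherry hen lemon]
  21. access pear: HIT. Next use of pear: never. Cache: [bee pear cherry hen lemon]
  22. access lemon: HIT. Next use of lemon: step 25. Cache: [bee pear cherry hen lemon]
  23. access melon: MISS. Cache: [bee pear cherry hen lemon melon]
  24. access cherry: HIT. Next use of cherry: never. Cache: [bee pear cherry hen lemon melon]
  25. access lemon: HIT. Next use of lemon: never. Cache: [bee pear cherry hen lemon melon]
  26. access hen: HIT. Next use of hen: never. Cache: [bee pear cherry hen lemon melon]
  27. access melon: HIT. Next use of melon: never. Cache: [bee pear cherry hen lemon melon]
  28. access kiwi: MISS, evict bee (next use: never). Cache: [pear cherry hen lemon melon kiwi]
Total: 21 hits, 7 misses, 1 evictions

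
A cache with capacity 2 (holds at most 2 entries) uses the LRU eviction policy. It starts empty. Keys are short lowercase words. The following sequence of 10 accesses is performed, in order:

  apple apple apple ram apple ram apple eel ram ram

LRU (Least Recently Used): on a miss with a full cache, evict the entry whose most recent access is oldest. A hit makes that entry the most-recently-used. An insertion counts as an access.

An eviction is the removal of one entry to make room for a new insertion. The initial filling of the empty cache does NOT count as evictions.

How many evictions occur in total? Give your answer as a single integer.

Answer: 2

Derivation:
LRU simulation (capacity=2):
  1. access apple: MISS. Cache (LRU->MRU): [apple]
  2. access apple: HIT. Cache (LRU->MRU): [apple]
  3. access apple: HIT. Cache (LRU->MRU): [apple]
  4. access ram: MISS. Cache (LRU->MRU): [apple ram]
  5. access apple: HIT. Cache (LRU->MRU): [ram apple]
  6. access ram: HIT. Cache (LRU->MRU): [apple ram]
  7. access apple: HIT. Cache (LRU->MRU): [ram apple]
  8. access eel: MISS, evict ram. Cache (LRU->MRU): [apple eel]
  9. access ram: MISS, evict apple. Cache (LRU->MRU): [eel ram]
  10. access ram: HIT. Cache (LRU->MRU): [eel ram]
Total: 6 hits, 4 misses, 2 evictions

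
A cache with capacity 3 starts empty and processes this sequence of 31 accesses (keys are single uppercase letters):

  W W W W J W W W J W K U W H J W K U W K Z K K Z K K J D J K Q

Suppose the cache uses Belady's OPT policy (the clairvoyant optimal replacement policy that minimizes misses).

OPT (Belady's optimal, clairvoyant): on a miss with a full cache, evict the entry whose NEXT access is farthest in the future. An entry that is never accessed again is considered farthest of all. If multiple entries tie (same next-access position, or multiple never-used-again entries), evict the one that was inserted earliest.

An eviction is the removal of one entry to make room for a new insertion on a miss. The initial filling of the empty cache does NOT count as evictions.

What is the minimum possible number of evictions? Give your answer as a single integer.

OPT (Belady) simulation (capacity=3):
  1. access W: MISS. Cache: [W]
  2. access W: HIT. Next use of W: step 3. Cache: [W]
  3. access W: HIT. Next use of W: step 4. Cache: [W]
  4. access W: HIT. Next use of W: step 6. Cache: [W]
  5. access J: MISS. Cache: [W J]
  6. access W: HIT. Next use of W: step 7. Cache: [W J]
  7. access W: HIT. Next use of W: step 8. Cache: [W J]
  8. access W: HIT. Next use of W: step 10. Cache: [W J]
  9. access J: HIT. Next use of J: step 15. Cache: [W J]
  10. access W: HIT. Next use of W: step 13. Cache: [W J]
  11. access K: MISS. Cache: [W J K]
  12. access U: MISS, evict K (next use: step 17). Cache: [W J U]
  13. access W: HIT. Next use of W: step 16. Cache: [W J U]
  14. access H: MISS, evict U (next use: step 18). Cache: [W J H]
  15. access J: HIT. Next use of J: step 27. Cache: [W J H]
  16. access W: HIT. Next use of W: step 19. Cache: [W J H]
  17. access K: MISS, evict H (next use: never). Cache: [W J K]
  18. access U: MISS, evict J (next use: step 27). Cache: [W K U]
  19. access W: HIT. Next use of W: never. Cache: [W K U]
  20. access K: HIT. Next use of K: step 22. Cache: [W K U]
  21. access Z: MISS, evict W (next use: never). Cache: [K U Z]
  22. access K: HIT. Next use of K: step 23. Cache: [K U Z]
  23. access K: HIT. Next use of K: step 25. Cache: [K U Z]
  24. access Z: HIT. Next use of Z: never. Cache: [K U Z]
  25. access K: HIT. Next use of K: step 26. Cache: [K U Z]
  26. access K: HIT. Next use of K: step 30. Cache: [K U Z]
  27. access J: MISS, evict U (next use: never). Cache: [K Z J]
  28. access D: MISS, evict Z (next use: never). Cache: [K J D]
  29. access J: HIT. Next use of J: never. Cache: [K J D]
  30. access K: HIT. Next use of K: never. Cache: [K J D]
  31. access Q: MISS, evict K (next use: never). Cache: [J D Q]
Total: 20 hits, 11 misses, 8 evictions

Answer: 8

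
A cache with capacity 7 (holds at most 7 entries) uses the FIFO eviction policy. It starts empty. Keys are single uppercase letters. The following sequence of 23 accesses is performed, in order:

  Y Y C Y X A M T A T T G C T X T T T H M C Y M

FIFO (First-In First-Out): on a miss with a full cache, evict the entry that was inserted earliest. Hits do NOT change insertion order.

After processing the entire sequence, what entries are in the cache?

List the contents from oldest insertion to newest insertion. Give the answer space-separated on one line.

Answer: X A M T G H Y

Derivation:
FIFO simulation (capacity=7):
  1. access Y: MISS. Cache (old->new): [Y]
  2. access Y: HIT. Cache (old->new): [Y]
  3. access C: MISS. Cache (old->new): [Y C]
  4. access Y: HIT. Cache (old->new): [Y C]
  5. access X: MISS. Cache (old->new): [Y C X]
  6. access A: MISS. Cache (old->new): [Y C X A]
  7. access M: MISS. Cache (old->new): [Y C X A M]
  8. access T: MISS. Cache (old->new): [Y C X A M T]
  9. access A: HIT. Cache (old->new): [Y C X A M T]
  10. access T: HIT. Cache (old->new): [Y C X A M T]
  11. access T: HIT. Cache (old->new): [Y C X A M T]
  12. access G: MISS. Cache (old->new): [Y C X A M T G]
  13. access C: HIT. Cache (old->new): [Y C X A M T G]
  14. access T: HIT. Cache (old->new): [Y C X A M T G]
  15. access X: HIT. Cache (old->new): [Y C X A M T G]
  16. access T: HIT. Cache (old->new): [Y C X A M T G]
  17. access T: HIT. Cache (old->new): [Y C X A M T G]
  18. access T: HIT. Cache (old->new): [Y C X A M T G]
  19. access H: MISS, evict Y. Cache (old->new): [C X A M T G H]
  20. access M: HIT. Cache (old->new): [C X A M T G H]
  21. access C: HIT. Cache (old->new): [C X A M T G H]
  22. access Y: MISS, evict C. Cache (old->new): [X A M T G H Y]
  23. access M: HIT. Cache (old->new): [X A M T G H Y]
Total: 14 hits, 9 misses, 2 evictions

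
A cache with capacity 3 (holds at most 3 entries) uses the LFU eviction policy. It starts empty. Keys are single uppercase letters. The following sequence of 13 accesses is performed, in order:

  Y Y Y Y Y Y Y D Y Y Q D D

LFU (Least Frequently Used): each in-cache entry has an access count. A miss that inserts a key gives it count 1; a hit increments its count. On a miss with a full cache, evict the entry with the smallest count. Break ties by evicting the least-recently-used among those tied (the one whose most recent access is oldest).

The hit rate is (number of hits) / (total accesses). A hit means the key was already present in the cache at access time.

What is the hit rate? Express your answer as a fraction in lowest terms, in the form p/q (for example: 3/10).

Answer: 10/13

Derivation:
LFU simulation (capacity=3):
  1. access Y: MISS. Cache: [Y(c=1)]
  2. access Y: HIT, count now 2. Cache: [Y(c=2)]
  3. access Y: HIT, count now 3. Cache: [Y(c=3)]
  4. access Y: HIT, count now 4. Cache: [Y(c=4)]
  5. access Y: HIT, count now 5. Cache: [Y(c=5)]
  6. access Y: HIT, count now 6. Cache: [Y(c=6)]
  7. access Y: HIT, count now 7. Cache: [Y(c=7)]
  8. access D: MISS. Cache: [D(c=1) Y(c=7)]
  9. access Y: HIT, count now 8. Cache: [D(c=1) Y(c=8)]
  10. access Y: HIT, count now 9. Cache: [D(c=1) Y(c=9)]
  11. access Q: MISS. Cache: [D(c=1) Q(c=1) Y(c=9)]
  12. access D: HIT, count now 2. Cache: [Q(c=1) D(c=2) Y(c=9)]
  13. access D: HIT, count now 3. Cache: [Q(c=1) D(c=3) Y(c=9)]
Total: 10 hits, 3 misses, 0 evictions

Hit rate = 10/13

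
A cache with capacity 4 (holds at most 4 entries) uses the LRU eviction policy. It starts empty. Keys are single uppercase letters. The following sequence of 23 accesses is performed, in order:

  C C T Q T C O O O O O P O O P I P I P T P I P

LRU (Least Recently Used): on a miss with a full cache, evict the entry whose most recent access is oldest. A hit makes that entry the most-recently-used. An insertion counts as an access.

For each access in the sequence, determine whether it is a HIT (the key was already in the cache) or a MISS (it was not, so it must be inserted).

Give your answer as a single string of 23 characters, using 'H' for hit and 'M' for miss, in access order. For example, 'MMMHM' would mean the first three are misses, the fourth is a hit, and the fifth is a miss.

LRU simulation (capacity=4):
  1. access C: MISS. Cache (LRU->MRU): [C]
  2. access C: HIT. Cache (LRU->MRU): [C]
  3. access T: MISS. Cache (LRU->MRU): [C T]
  4. access Q: MISS. Cache (LRU->MRU): [C T Q]
  5. access T: HIT. Cache (LRU->MRU): [C Q T]
  6. access C: HIT. Cache (LRU->MRU): [Q T C]
  7. access O: MISS. Cache (LRU->MRU): [Q T C O]
  8. access O: HIT. Cache (LRU->MRU): [Q T C O]
  9. access O: HIT. Cache (LRU->MRU): [Q T C O]
  10. access O: HIT. Cache (LRU->MRU): [Q T C O]
  11. access O: HIT. Cache (LRU->MRU): [Q T C O]
  12. access P: MISS, evict Q. Cache (LRU->MRU): [T C O P]
  13. access O: HIT. Cache (LRU->MRU): [T C P O]
  14. access O: HIT. Cache (LRU->MRU): [T C P O]
  15. access P: HIT. Cache (LRU->MRU): [T C O P]
  16. access I: MISS, evict T. Cache (LRU->MRU): [C O P I]
  17. access P: HIT. Cache (LRU->MRU): [C O I P]
  18. access I: HIT. Cache (LRU->MRU): [C O P I]
  19. access P: HIT. Cache (LRU->MRU): [C O I P]
  20. access T: MISS, evict C. Cache (LRU->MRU): [O I P T]
  21. access P: HIT. Cache (LRU->MRU): [O I T P]
  22. access I: HIT. Cache (LRU->MRU): [O T P I]
  23. access P: HIT. Cache (LRU->MRU): [O T I P]
Total: 16 hits, 7 misses, 3 evictions

Answer: MHMMHHMHHHHMHHHMHHHMHHH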